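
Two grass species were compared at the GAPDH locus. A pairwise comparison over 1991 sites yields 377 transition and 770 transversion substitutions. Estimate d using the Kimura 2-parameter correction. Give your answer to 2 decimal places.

1.10

P = 377/1991 ≈ 0.189352 and Q = 770/1991 ≈ 0.38674.
Under the Kimura two-parameter model, d = −½ ln(1 − 2P − Q) − ¼ ln(1 − 2Q).
1 − 2P − Q = 0.234556, giving −½ ln(0.234556) = 0.725030.
1 − 2Q = 0.22652, giving −¼ ln(0.22652) = 0.371231.
d = 0.725030 + 0.371231 = 1.096261.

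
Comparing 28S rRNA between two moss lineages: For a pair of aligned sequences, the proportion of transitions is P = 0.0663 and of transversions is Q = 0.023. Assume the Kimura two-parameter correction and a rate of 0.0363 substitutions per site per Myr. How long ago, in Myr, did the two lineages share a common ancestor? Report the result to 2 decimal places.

Under the Kimura two-parameter model, d = −½ ln(1 − 2P − Q) − ¼ ln(1 − 2Q).
1 − 2P − Q = 0.8444, giving −½ ln(0.8444) = 0.084564.
1 − 2Q = 0.954, giving −¼ ln(0.954) = 0.011773.
d = 0.084564 + 0.011773 = 0.096337.
Under a molecular clock d = 2μt, so t = d/(2μ) = 0.096337 / (2 × 0.0363) = 1.33 Myr.

1.33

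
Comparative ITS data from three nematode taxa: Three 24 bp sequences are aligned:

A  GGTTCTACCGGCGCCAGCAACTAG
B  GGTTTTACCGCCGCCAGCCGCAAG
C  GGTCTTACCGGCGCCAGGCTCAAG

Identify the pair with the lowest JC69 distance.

B and C

A–B: 5/24 differ, p = 0.208, d = 0.244.
A–C: 6/24 differ, p = 0.250, d = 0.304.
B–C: 4/24 differ, p = 0.167, d = 0.188.
The smallest distance is between B and C.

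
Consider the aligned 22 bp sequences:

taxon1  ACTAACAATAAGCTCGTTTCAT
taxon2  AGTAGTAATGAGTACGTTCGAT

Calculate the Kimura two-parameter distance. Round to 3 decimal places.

Of 22 sites, 5 differences are transitions and 3 are transversions, so P = 5/22 ≈ 0.227273 and Q = 3/22 ≈ 0.136364.
Under the Kimura two-parameter model, d = −½ ln(1 − 2P − Q) − ¼ ln(1 − 2Q).
1 − 2P − Q = 0.40909, giving −½ ln(0.40909) = 0.446910.
1 − 2Q = 0.727272, giving −¼ ln(0.727272) = 0.079614.
d = 0.446910 + 0.079614 = 0.526524.

0.527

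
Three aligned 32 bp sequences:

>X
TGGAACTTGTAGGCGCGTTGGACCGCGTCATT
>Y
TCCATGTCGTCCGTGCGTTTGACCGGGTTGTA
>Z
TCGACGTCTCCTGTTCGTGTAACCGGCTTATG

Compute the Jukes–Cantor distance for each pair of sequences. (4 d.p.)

d(X,Y) = 0.5851, d(X,Z) = 0.9241, d(Y,Z) = 0.4598

X–Y: 13/32 sites differ → p = 0.40625, d = −0.75 ln(1 − 0.541667) = 0.585119 ≈ 0.5851.
X–Z: 17/32 sites differ → p = 0.53125, d = −0.75 ln(1 − 0.708333) = 0.924107 ≈ 0.9241.
Y–Z: 11/32 sites differ → p = 0.34375, d = −0.75 ln(1 − 0.458333) = 0.459828 ≈ 0.4598.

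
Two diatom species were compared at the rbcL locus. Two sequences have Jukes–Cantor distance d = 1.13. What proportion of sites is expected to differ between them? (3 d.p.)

0.584

p = (3/4)(1 − e^(−4d/3)) = 0.75 × (1 − e^(-1.506667)) = 0.75 × (1 − 0.221647) = 0.583765.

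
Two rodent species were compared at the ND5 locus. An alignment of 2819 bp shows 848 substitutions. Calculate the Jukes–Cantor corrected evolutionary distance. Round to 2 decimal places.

0.38

p = 848/2819 ≈ 0.300816.
d = −(3/4) ln(1 − 4p/3) = −0.75 ln(1 − 0.401088) = −0.75 ln(0.598912)
  = −0.75 × (-0.512641) = 0.384481 substitutions/site.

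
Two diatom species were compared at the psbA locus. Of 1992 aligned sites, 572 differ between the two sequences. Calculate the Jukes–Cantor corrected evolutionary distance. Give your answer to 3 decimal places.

p = 572/1992 ≈ 0.287149.
d = −(3/4) ln(1 − 4p/3) = −0.75 ln(1 − 0.382865) = −0.75 ln(0.617135)
  = −0.75 × (-0.482667) = 0.362000 substitutions/site.

0.362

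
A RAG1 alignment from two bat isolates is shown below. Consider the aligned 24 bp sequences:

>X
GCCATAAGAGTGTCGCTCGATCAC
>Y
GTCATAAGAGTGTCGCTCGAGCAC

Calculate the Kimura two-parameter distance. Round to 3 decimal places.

0.089

Of 24 sites, 1 differences are transitions and 1 are transversions, so P = 1/24 ≈ 0.041667 and Q = 1/24 ≈ 0.041667.
Under the Kimura two-parameter model, d = −½ ln(1 − 2P − Q) − ¼ ln(1 − 2Q).
1 − 2P − Q = 0.874999, giving −½ ln(0.874999) = 0.066766.
1 − 2Q = 0.916666, giving −¼ ln(0.916666) = 0.021753.
d = 0.066766 + 0.021753 = 0.088519.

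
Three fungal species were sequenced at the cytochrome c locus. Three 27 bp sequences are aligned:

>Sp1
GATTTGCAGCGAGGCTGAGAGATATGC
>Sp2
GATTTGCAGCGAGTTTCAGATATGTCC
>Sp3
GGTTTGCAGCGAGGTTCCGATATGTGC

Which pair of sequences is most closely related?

Sp1–Sp2: 6/27 differ, p = 0.222, d = 0.264.
Sp1–Sp3: 6/27 differ, p = 0.222, d = 0.264.
Sp2–Sp3: 4/27 differ, p = 0.148, d = 0.165.
The smallest distance is between Sp2 and Sp3.

Sp2 and Sp3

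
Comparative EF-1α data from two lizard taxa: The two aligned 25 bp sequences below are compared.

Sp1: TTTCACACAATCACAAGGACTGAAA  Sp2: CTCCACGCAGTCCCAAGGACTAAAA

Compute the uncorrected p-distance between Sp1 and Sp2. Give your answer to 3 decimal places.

The sequences differ at 6 of 25 positions (sites 1, 3, 7, 10, 13, 22).
p = 6/25 = 0.240.

0.240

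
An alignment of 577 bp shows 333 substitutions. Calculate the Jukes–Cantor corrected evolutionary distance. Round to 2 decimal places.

1.10

p = 333/577 ≈ 0.577123.
d = −(3/4) ln(1 − 4p/3) = −0.75 ln(1 − 0.769497) = −0.75 ln(0.230503)
  = −0.75 × (-1.467491) = 1.100618 substitutions/site.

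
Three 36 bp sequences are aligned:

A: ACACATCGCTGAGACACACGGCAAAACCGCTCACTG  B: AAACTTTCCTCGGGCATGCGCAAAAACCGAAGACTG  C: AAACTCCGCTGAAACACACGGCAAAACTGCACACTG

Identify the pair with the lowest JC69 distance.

A–B: 14/36 differ, p = 0.389, d = 0.548.
A–C: 6/36 differ, p = 0.167, d = 0.188.
B–C: 14/36 differ, p = 0.389, d = 0.548.
The smallest distance is between A and C.

A and C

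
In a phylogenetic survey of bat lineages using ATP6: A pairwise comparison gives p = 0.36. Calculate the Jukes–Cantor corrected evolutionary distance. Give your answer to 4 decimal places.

d = −(3/4) ln(1 − 4p/3) = −0.75 ln(1 − 0.48) = −0.75 ln(0.52)
  = −0.75 × (-0.653926) = 0.490445 substitutions/site.

0.4904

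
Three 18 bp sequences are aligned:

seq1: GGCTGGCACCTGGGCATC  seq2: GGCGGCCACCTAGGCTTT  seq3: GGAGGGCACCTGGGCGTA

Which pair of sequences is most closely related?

seq1 and seq3

seq1–seq2: 5/18 differ, p = 0.278, d = 0.347.
seq1–seq3: 4/18 differ, p = 0.222, d = 0.264.
seq2–seq3: 5/18 differ, p = 0.278, d = 0.347.
The smallest distance is between seq1 and seq3.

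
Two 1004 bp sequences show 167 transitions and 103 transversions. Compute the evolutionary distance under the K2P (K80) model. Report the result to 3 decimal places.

P = 167/1004 ≈ 0.166335 and Q = 103/1004 ≈ 0.10259.
Under the Kimura two-parameter model, d = −½ ln(1 − 2P − Q) − ¼ ln(1 − 2Q).
1 − 2P − Q = 0.56474, giving −½ ln(0.56474) = 0.285695.
1 − 2Q = 0.79482, giving −¼ ln(0.79482) = 0.057410.
d = 0.285695 + 0.057410 = 0.343105.

0.343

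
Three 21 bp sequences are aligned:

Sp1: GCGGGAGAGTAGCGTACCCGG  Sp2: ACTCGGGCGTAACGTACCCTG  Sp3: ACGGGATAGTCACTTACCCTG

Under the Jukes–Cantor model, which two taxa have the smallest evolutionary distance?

Sp1 and Sp3

Sp1–Sp2: 7/21 differ, p = 0.333, d = 0.441.
Sp1–Sp3: 6/21 differ, p = 0.286, d = 0.360.
Sp2–Sp3: 7/21 differ, p = 0.333, d = 0.441.
The smallest distance is between Sp1 and Sp3.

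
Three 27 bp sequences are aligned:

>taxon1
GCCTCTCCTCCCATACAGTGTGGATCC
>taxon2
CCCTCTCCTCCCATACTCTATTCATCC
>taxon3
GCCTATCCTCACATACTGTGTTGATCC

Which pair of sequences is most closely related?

taxon1 and taxon3

taxon1–taxon2: 6/27 differ, p = 0.222, d = 0.264.
taxon1–taxon3: 4/27 differ, p = 0.148, d = 0.165.
taxon2–taxon3: 6/27 differ, p = 0.222, d = 0.264.
The smallest distance is between taxon1 and taxon3.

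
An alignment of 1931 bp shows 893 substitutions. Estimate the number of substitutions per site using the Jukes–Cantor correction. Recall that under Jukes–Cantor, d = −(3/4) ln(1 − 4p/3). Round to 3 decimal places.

0.719

p = 893/1931 ≈ 0.462455.
d = −(3/4) ln(1 − 4p/3) = −0.75 ln(1 − 0.616607) = −0.75 ln(0.383393)
  = −0.75 × (-0.958695) = 0.719021 substitutions/site.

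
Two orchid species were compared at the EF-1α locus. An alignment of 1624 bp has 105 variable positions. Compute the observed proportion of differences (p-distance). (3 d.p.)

p = 105/1624 = 0.064655… ≈ 0.065 (to 3 d.p.).

0.065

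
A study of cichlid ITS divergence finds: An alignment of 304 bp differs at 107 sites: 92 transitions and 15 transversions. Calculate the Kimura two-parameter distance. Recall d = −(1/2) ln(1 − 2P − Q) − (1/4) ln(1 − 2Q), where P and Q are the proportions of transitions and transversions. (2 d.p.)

P = 92/304 ≈ 0.302632 and Q = 15/304 ≈ 0.049342.
Under the Kimura two-parameter model, d = −½ ln(1 − 2P − Q) − ¼ ln(1 − 2Q).
1 − 2P − Q = 0.345394, giving −½ ln(0.345394) = 0.531535.
1 − 2Q = 0.901316, giving −¼ ln(0.901316) = 0.025975.
d = 0.531535 + 0.025975 = 0.557510.

0.56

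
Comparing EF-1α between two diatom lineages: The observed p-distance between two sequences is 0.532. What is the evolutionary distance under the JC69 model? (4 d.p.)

0.9267

d = −(3/4) ln(1 − 4p/3) = −0.75 ln(1 − 0.709333) = −0.75 ln(0.290667)
  = −0.75 × (-1.235577) = 0.926683 substitutions/site.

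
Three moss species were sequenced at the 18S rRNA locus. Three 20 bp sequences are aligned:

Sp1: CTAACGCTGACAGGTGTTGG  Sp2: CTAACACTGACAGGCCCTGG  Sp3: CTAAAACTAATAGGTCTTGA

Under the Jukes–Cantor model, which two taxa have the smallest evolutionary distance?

Sp1 and Sp2

Sp1–Sp2: 4/20 differ, p = 0.200, d = 0.233.
Sp1–Sp3: 6/20 differ, p = 0.300, d = 0.383.
Sp2–Sp3: 6/20 differ, p = 0.300, d = 0.383.
The smallest distance is between Sp1 and Sp2.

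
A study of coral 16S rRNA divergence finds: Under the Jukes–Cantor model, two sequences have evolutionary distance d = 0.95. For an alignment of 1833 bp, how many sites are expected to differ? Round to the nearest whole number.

Invert JC69: p = (3/4)(1 − e^(−4d/3)) = 0.75 × (1 − e^(-1.266667)) = 0.75 × (1 − 0.281769) = 0.538673.
Expected differing sites = pL ≈ 0.538673 × 1833 = 987.387609 ≈ 987.

987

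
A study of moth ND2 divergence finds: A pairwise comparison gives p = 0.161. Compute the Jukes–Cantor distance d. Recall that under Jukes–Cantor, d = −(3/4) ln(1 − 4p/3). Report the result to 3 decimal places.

0.181

d = −(3/4) ln(1 − 4p/3) = −0.75 ln(1 − 0.214667) = −0.75 ln(0.785333)
  = −0.75 × (-0.241647) = 0.181235 substitutions/site.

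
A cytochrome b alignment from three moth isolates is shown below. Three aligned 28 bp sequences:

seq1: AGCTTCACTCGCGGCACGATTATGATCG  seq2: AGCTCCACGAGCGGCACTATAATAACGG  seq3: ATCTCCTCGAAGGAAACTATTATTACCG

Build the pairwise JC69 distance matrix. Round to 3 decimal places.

d(seq1,seq2) = 0.360, d(seq1,seq3) = 0.635, d(seq2,seq3) = 0.420

seq1–seq2: 8/28 sites differ → p ≈ 0.285714, d = −0.75 ln(1 − 0.380952) = 0.359679 ≈ 0.360.
seq1–seq3: 12/28 sites differ → p ≈ 0.428571, d = −0.75 ln(1 − 0.571428) = 0.635472 ≈ 0.635.
seq2–seq3: 9/28 sites differ → p ≈ 0.321429, d = −0.75 ln(1 − 0.428572) = 0.419713 ≈ 0.420.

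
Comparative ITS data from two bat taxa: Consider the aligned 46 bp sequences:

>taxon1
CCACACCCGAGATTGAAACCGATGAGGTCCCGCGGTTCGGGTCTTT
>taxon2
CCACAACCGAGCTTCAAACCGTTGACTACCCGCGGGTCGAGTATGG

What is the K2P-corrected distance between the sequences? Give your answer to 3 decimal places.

Of 46 sites, 1 differences are transitions and 11 are transversions, so P = 1/46 ≈ 0.021739 and Q = 11/46 ≈ 0.23913.
Under the Kimura two-parameter model, d = −½ ln(1 − 2P − Q) − ¼ ln(1 − 2Q).
1 − 2P − Q = 0.717392, giving −½ ln(0.717392) = 0.166066.
1 − 2Q = 0.52174, giving −¼ ln(0.52174) = 0.162646.
d = 0.166066 + 0.162646 = 0.328712.

0.329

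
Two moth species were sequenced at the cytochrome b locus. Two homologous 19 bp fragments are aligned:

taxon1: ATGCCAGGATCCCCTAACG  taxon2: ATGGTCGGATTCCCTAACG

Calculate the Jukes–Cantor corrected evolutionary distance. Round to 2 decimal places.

The sequences differ at 4 of 19 sites (4, 5, 6, 11), so p = 4/19 ≈ 0.210526.
d = −(3/4) ln(1 − 4p/3) = −0.75 ln(1 − 0.280701) = −0.75 ln(0.719299)
  = −0.75 × (-0.329478) = 0.247109 substitutions/site.

0.25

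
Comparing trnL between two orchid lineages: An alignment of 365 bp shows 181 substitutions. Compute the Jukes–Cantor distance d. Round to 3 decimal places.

0.812

p = 181/365 ≈ 0.49589.
d = −(3/4) ln(1 − 4p/3) = −0.75 ln(1 − 0.661187) = −0.75 ln(0.338813)
  = −0.75 × (-1.082307) = 0.811730 substitutions/site.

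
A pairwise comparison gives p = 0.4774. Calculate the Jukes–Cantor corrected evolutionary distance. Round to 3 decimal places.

0.759

d = −(3/4) ln(1 − 4p/3) = −0.75 ln(1 − 0.636533) = −0.75 ln(0.363467)
  = −0.75 × (-1.012067) = 0.759050 substitutions/site.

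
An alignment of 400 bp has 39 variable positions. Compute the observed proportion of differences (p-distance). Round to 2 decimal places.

0.10

p = 39/400 = 0.0975 ≈ 0.10 (to 2 d.p.).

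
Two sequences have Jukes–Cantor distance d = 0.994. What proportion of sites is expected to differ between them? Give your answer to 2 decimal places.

0.55

p = (3/4)(1 − e^(−4d/3)) = 0.75 × (1 − e^(-1.325333)) = 0.75 × (1 − 0.265714) = 0.550715.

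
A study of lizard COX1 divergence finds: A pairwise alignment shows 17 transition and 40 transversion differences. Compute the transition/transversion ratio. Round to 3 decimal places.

0.425

R = 17/40 = 0.425.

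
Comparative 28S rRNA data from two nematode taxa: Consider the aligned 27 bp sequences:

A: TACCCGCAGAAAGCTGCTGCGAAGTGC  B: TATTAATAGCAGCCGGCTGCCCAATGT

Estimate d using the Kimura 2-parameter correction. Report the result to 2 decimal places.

0.82

Of 27 sites, 7 differences are transitions and 6 are transversions, so P = 7/27 ≈ 0.259259 and Q = 6/27 ≈ 0.222222.
Under the Kimura two-parameter model, d = −½ ln(1 − 2P − Q) − ¼ ln(1 − 2Q).
1 − 2P − Q = 0.25926, giving −½ ln(0.25926) = 0.674962.
1 − 2Q = 0.555556, giving −¼ ln(0.555556) = 0.146946.
d = 0.674962 + 0.146946 = 0.821908.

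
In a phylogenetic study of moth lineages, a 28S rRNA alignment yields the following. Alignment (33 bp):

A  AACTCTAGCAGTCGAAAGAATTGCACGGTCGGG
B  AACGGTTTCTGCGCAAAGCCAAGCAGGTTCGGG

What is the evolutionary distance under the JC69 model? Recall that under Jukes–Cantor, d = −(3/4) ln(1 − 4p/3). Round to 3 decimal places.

0.625

The sequences differ at 14 of 33 sites, so p = 14/33 ≈ 0.424242.
d = −(3/4) ln(1 − 4p/3) = −0.75 ln(1 − 0.565656) = −0.75 ln(0.434344)
  = −0.75 × (-0.833918) = 0.625439 substitutions/site.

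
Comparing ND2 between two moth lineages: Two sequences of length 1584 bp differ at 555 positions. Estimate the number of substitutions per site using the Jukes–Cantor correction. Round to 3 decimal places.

0.472

p = 555/1584 ≈ 0.350379.
d = −(3/4) ln(1 − 4p/3) = −0.75 ln(1 − 0.467172) = −0.75 ln(0.532828)
  = −0.75 × (-0.629557) = 0.472168 substitutions/site.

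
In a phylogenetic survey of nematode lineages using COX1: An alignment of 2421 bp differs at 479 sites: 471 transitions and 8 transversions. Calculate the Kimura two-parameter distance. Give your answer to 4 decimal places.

P = 471/2421 ≈ 0.194548 and Q = 8/2421 ≈ 0.003304.
Under the Kimura two-parameter model, d = −½ ln(1 − 2P − Q) − ¼ ln(1 − 2Q).
1 − 2P − Q = 0.6076, giving −½ ln(0.6076) = 0.249119.
1 − 2Q = 0.993392, giving −¼ ln(0.993392) = 0.001657.
d = 0.249119 + 0.001657 = 0.250776.

0.2508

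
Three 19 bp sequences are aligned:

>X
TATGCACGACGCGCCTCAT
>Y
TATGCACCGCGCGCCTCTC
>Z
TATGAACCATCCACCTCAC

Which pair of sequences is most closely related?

X–Y: 4/19 differ, p = 0.211, d = 0.247.
X–Z: 6/19 differ, p = 0.316, d = 0.410.
Y–Z: 6/19 differ, p = 0.316, d = 0.410.
The smallest distance is between X and Y.

X and Y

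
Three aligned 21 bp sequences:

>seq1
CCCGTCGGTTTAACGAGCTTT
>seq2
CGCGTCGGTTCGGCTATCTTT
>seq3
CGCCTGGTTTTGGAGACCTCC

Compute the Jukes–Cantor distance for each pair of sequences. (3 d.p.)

seq1–seq2: 6/21 sites differ → p ≈ 0.285714, d = −0.75 ln(1 − 0.380952) = 0.359679 ≈ 0.360.
seq1–seq3: 10/21 sites differ → p ≈ 0.47619, d = −0.75 ln(1 − 0.63492) = 0.755729 ≈ 0.756.
seq2–seq3: 9/21 sites differ → p ≈ 0.428571, d = −0.75 ln(1 − 0.571428) = 0.635472 ≈ 0.635.

d(seq1,seq2) = 0.360, d(seq1,seq3) = 0.756, d(seq2,seq3) = 0.635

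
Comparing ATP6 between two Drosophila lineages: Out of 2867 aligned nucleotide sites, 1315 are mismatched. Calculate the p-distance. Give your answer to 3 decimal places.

0.459

p = 1315/2867 = 0.458667… ≈ 0.459 (to 3 d.p.).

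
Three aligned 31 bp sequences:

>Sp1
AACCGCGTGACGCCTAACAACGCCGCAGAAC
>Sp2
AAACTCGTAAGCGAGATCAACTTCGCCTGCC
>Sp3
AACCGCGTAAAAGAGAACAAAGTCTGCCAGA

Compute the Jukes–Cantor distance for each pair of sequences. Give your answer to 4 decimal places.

d(Sp1,Sp2) = 0.7771, d(Sp1,Sp3) = 0.6913, d(Sp2,Sp3) = 0.6143

Sp1–Sp2: 15/31 sites differ → p ≈ 0.483871, d = −0.75 ln(1 − 0.645161) = 0.777068 ≈ 0.7771.
Sp1–Sp3: 14/31 sites differ → p ≈ 0.451613, d = −0.75 ln(1 − 0.602151) = 0.691262 ≈ 0.6913.
Sp2–Sp3: 13/31 sites differ → p ≈ 0.419355, d = −0.75 ln(1 − 0.55914) = 0.614271 ≈ 0.6143.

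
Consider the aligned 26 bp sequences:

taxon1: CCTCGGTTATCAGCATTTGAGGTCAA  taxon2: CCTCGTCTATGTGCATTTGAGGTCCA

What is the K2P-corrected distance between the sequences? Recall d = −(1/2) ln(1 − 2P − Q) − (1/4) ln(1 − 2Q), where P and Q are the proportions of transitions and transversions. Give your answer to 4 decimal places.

0.2231

Of 26 sites, 1 differences are transitions and 4 are transversions, so P = 1/26 ≈ 0.038462 and Q = 4/26 ≈ 0.153846.
Under the Kimura two-parameter model, d = −½ ln(1 − 2P − Q) − ¼ ln(1 − 2Q).
1 − 2P − Q = 0.76923, giving −½ ln(0.76923) = 0.131183.
1 − 2Q = 0.692308, giving −¼ ln(0.692308) = 0.091931.
d = 0.131183 + 0.091931 = 0.223114.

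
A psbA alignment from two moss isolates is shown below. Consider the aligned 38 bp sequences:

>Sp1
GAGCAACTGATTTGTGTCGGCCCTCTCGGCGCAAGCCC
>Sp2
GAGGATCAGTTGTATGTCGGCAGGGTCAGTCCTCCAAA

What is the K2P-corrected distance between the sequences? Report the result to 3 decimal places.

Of 38 sites, 3 differences are transitions and 16 are transversions, so P = 3/38 ≈ 0.078947 and Q = 16/38 ≈ 0.421053.
Under the Kimura two-parameter model, d = −½ ln(1 − 2P − Q) − ¼ ln(1 − 2Q).
1 − 2P − Q = 0.421053, giving −½ ln(0.421053) = 0.432498.
1 − 2Q = 0.157894, giving −¼ ln(0.157894) = 0.461458.
d = 0.432498 + 0.461458 = 0.893956.

0.894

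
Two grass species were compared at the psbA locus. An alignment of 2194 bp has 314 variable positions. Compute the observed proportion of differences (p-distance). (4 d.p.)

0.1431

p = 314/2194 = 0.143117… ≈ 0.1431 (to 4 d.p.).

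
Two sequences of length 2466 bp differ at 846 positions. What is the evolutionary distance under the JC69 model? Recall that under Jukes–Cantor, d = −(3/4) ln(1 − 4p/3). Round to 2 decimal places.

p = 846/2466 ≈ 0.343066.
d = −(3/4) ln(1 − 4p/3) = −0.75 ln(1 − 0.457421) = −0.75 ln(0.542579)
  = −0.75 × (-0.611422) = 0.458567 substitutions/site.

0.46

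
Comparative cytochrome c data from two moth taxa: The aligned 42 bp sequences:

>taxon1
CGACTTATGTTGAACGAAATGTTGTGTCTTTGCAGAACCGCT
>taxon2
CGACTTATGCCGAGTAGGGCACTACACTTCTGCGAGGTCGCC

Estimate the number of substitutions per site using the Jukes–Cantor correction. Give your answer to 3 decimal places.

0.982

The sequences differ at 23 of 42 sites, so p = 23/42 ≈ 0.547619.
d = −(3/4) ln(1 − 4p/3) = −0.75 ln(1 − 0.730159) = −0.75 ln(0.269841)
  = −0.75 × (-1.309922) = 0.982442 substitutions/site.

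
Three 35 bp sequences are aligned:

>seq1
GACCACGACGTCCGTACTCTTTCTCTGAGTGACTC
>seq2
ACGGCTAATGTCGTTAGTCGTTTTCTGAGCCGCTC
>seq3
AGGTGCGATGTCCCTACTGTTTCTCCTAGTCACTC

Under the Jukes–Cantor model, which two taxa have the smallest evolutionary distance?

seq1 and seq3

seq1–seq2: 16/35 differ, p = 0.457, d = 0.705.
seq1–seq3: 11/35 differ, p = 0.314, d = 0.407.
seq2–seq3: 15/35 differ, p = 0.429, d = 0.635.
The smallest distance is between seq1 and seq3.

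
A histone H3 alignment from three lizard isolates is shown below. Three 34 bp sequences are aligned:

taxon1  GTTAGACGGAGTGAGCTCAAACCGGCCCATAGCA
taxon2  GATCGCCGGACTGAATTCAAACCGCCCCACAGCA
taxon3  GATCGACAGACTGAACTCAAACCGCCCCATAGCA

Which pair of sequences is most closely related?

taxon1–taxon2: 8/34 differ, p = 0.235, d = 0.282.
taxon1–taxon3: 6/34 differ, p = 0.176, d = 0.201.
taxon2–taxon3: 4/34 differ, p = 0.118, d = 0.128.
The smallest distance is between taxon2 and taxon3.

taxon2 and taxon3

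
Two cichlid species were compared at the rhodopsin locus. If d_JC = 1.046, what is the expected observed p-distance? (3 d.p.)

0.564

p = (3/4)(1 − e^(−4d/3)) = 0.75 × (1 − e^(-1.394667)) = 0.75 × (1 − 0.247916) = 0.564063.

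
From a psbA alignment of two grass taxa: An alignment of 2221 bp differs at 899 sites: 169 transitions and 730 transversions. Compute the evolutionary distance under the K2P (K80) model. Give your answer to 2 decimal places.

P = 169/2221 ≈ 0.076092 and Q = 730/2221 ≈ 0.328681.
Under the Kimura two-parameter model, d = −½ ln(1 − 2P − Q) − ¼ ln(1 − 2Q).
1 − 2P − Q = 0.519135, giving −½ ln(0.519135) = 0.327796.
1 − 2Q = 0.342638, giving −¼ ln(0.342638) = 0.267770.
d = 0.327796 + 0.267770 = 0.595566.

0.60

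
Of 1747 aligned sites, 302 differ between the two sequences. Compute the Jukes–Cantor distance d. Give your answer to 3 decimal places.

p = 302/1747 ≈ 0.172868.
d = −(3/4) ln(1 − 4p/3) = −0.75 ln(1 − 0.230491) = −0.75 ln(0.769509)
  = −0.75 × (-0.262003) = 0.196502 substitutions/site.

0.197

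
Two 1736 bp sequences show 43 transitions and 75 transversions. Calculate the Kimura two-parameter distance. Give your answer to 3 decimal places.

0.071

P = 43/1736 ≈ 0.02477 and Q = 75/1736 ≈ 0.043203.
Under the Kimura two-parameter model, d = −½ ln(1 − 2P − Q) − ¼ ln(1 − 2Q).
1 − 2P − Q = 0.907257, giving −½ ln(0.907257) = 0.048665.
1 − 2Q = 0.913594, giving −¼ ln(0.913594) = 0.022592.
d = 0.048665 + 0.022592 = 0.071257.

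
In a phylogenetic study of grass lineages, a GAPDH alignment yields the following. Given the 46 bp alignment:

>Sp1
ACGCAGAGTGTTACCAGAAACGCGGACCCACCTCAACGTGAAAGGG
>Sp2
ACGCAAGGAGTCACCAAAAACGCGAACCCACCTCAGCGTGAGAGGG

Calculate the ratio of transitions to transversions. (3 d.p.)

Transitions are A↔G and C↔T; transversions are all other mismatches.
Transitions: 7. Transversions: 1.
R = 7/1 = 7.000.

7.000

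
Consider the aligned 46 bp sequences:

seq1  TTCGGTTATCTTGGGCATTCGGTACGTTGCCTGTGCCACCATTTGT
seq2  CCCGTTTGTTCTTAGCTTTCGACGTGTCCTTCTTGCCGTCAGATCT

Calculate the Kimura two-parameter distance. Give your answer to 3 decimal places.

1.125

Of 46 sites, 16 differences are transitions and 8 are transversions, so P = 16/46 ≈ 0.347826 and Q = 8/46 ≈ 0.173913.
Under the Kimura two-parameter model, d = −½ ln(1 − 2P − Q) − ¼ ln(1 − 2Q).
1 − 2P − Q = 0.130435, giving −½ ln(0.130435) = 1.018440.
1 − 2Q = 0.652174, giving −¼ ln(0.652174) = 0.106861.
d = 1.018440 + 0.106861 = 1.125301.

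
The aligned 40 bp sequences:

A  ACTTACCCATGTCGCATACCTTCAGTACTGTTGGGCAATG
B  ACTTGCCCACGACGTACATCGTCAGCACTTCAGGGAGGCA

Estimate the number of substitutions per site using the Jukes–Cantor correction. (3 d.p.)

The sequences differ at 16 of 40 sites, so p = 16/40 = 0.4.
d = −(3/4) ln(1 − 4p/3) = −0.75 ln(1 − 0.533333) = −0.75 ln(0.466667)
  = −0.75 × (-0.762139) = 0.571604 substitutions/site.

0.572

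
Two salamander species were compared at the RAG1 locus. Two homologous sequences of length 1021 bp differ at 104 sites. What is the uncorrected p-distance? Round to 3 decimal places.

p = 104/1021 = 0.101860… ≈ 0.102 (to 3 d.p.).

0.102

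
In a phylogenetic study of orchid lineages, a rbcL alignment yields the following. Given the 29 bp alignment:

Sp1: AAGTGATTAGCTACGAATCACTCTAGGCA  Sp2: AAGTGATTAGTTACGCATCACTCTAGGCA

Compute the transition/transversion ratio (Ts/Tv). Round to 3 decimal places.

Transitions are A↔G and C↔T; transversions are all other mismatches.
Transitions: 1. Transversions: 1.
R = 1/1 = 1.000.

1.000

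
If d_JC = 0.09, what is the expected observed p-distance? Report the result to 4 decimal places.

0.0848

p = (3/4)(1 − e^(−4d/3)) = 0.75 × (1 − e^(-0.12)) = 0.75 × (1 − 0.886920) = 0.084810.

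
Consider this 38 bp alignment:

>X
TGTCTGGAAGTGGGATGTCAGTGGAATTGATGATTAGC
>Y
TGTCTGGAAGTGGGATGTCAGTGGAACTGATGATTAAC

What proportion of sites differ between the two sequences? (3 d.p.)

The sequences differ at 2 of 38 positions (sites 27, 37).
p = 2/38 = 0.052631… ≈ 0.053 (to 3 d.p.).

0.053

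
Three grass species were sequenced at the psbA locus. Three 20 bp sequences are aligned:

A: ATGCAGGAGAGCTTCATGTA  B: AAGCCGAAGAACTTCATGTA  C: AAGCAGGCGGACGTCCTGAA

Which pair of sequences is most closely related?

A–B: 4/20 differ, p = 0.200, d = 0.233.
A–C: 7/20 differ, p = 0.350, d = 0.471.
B–C: 7/20 differ, p = 0.350, d = 0.471.
The smallest distance is between A and B.

A and B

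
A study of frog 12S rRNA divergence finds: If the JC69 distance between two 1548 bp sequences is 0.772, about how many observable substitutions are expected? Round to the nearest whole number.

Invert JC69: p = (3/4)(1 − e^(−4d/3)) = 0.75 × (1 − e^(-1.029333)) = 0.75 × (1 − 0.357245) = 0.482066.
Expected differing sites = pL ≈ 0.482066 × 1548 = 746.238168 ≈ 746.

746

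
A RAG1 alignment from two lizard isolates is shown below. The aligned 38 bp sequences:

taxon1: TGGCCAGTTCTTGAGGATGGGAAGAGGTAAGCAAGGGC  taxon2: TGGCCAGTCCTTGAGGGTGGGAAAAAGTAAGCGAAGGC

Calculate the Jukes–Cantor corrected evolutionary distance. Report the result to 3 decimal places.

0.177

The sequences differ at 6 of 38 sites (9, 17, 24, 26, 33, 35), so p = 6/38 ≈ 0.157895.
d = −(3/4) ln(1 − 4p/3) = −0.75 ln(1 − 0.210527) = −0.75 ln(0.789473)
  = −0.75 × (-0.236390) = 0.177293 substitutions/site.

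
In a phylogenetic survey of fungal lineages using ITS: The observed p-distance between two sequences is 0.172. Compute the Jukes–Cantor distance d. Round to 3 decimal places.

d = −(3/4) ln(1 − 4p/3) = −0.75 ln(1 − 0.229333) = −0.75 ln(0.770667)
  = −0.75 × (-0.260499) = 0.195374 substitutions/site.

0.195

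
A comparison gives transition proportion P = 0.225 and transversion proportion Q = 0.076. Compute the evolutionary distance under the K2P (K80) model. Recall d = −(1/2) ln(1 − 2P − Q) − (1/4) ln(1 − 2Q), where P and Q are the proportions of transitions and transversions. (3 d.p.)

Under the Kimura two-parameter model, d = −½ ln(1 − 2P − Q) − ¼ ln(1 − 2Q).
1 − 2P − Q = 0.474, giving −½ ln(0.474) = 0.373274.
1 − 2Q = 0.848, giving −¼ ln(0.848) = 0.041219.
d = 0.373274 + 0.041219 = 0.414493.

0.414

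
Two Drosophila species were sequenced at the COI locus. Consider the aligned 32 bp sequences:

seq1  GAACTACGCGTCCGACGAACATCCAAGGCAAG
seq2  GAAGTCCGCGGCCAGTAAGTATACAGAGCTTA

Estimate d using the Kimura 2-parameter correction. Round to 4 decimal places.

Of 32 sites, 9 differences are transitions and 6 are transversions, so P = 9/32 = 0.28125 and Q = 6/32 = 0.1875.
Under the Kimura two-parameter model, d = −½ ln(1 − 2P − Q) − ¼ ln(1 − 2Q).
1 − 2P − Q = 0.25, giving −½ ln(0.25) = 0.693147.
1 − 2Q = 0.625, giving −¼ ln(0.625) = 0.117501.
d = 0.693147 + 0.117501 = 0.810648.

0.8106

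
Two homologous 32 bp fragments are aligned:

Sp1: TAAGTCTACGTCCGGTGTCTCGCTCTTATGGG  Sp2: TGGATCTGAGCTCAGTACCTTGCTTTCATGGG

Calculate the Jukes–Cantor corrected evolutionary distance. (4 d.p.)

0.5851

The sequences differ at 13 of 32 sites, so p = 13/32 = 0.40625.
d = −(3/4) ln(1 − 4p/3) = −0.75 ln(1 − 0.541667) = −0.75 ln(0.458333)
  = −0.75 × (-0.780159) = 0.585119 substitutions/site.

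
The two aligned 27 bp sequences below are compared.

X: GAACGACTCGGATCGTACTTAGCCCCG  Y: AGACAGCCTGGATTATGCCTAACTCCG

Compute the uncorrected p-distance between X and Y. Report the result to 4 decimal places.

The sequences differ at 12 of 27 positions.
p = 12/27 = 0.444444… ≈ 0.4444 (to 4 d.p.).

0.4444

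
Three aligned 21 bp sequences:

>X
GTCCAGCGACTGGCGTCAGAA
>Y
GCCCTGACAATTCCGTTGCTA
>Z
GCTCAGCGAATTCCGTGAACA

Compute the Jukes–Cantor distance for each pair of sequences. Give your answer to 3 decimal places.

X–Y: 11/21 sites differ → p ≈ 0.52381, d = −0.75 ln(1 − 0.698413) = 0.899023 ≈ 0.899.
X–Z: 8/21 sites differ → p ≈ 0.380952, d = −0.75 ln(1 − 0.507936) = 0.531860 ≈ 0.532.
Y–Z: 8/21 sites differ → p ≈ 0.380952, d = −0.75 ln(1 − 0.507936) = 0.531860 ≈ 0.532.

d(X,Y) = 0.899, d(X,Z) = 0.532, d(Y,Z) = 0.532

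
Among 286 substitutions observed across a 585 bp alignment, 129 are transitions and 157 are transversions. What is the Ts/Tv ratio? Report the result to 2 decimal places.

0.82

R = 129/157 = 0.821656… ≈ 0.82 (to 2 d.p.).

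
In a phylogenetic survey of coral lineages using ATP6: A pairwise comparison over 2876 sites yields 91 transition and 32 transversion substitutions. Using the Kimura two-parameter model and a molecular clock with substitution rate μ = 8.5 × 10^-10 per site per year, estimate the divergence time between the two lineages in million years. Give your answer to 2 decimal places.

26.05

P = 91/2876 ≈ 0.031641 and Q = 32/2876 ≈ 0.011127.
Under the Kimura two-parameter model, d = −½ ln(1 − 2P − Q) − ¼ ln(1 − 2Q).
1 − 2P − Q = 0.925591, giving −½ ln(0.925591) = 0.038661.
1 − 2Q = 0.977746, giving −¼ ln(0.977746) = 0.005626.
d = 0.038661 + 0.005626 = 0.044287.
Under a molecular clock d = 2μt, so t = d/(2μ) = 0.044287 / (2 × 8.5 × 10^-10) = 26.05 million years.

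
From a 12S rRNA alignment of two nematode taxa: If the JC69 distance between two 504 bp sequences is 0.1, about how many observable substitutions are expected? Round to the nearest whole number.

47

Invert JC69: p = (3/4)(1 − e^(−4d/3)) = 0.75 × (1 − e^(-0.133333)) = 0.75 × (1 − 0.875174) = 0.093620.
Expected differing sites = pL ≈ 0.093620 × 504 = 47.18448 ≈ 47.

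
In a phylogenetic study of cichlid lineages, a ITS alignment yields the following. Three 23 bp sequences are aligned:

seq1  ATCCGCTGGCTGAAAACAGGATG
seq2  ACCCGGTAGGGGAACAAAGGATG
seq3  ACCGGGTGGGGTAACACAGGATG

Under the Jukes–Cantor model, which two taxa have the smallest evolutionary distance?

seq1–seq2: 7/23 differ, p = 0.304, d = 0.390.
seq1–seq3: 7/23 differ, p = 0.304, d = 0.390.
seq2–seq3: 4/23 differ, p = 0.174, d = 0.198.
The smallest distance is between seq2 and seq3.

seq2 and seq3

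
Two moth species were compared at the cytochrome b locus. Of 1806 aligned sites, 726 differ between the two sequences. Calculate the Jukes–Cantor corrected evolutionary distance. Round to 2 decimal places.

p = 726/1806 ≈ 0.401993.
d = −(3/4) ln(1 − 4p/3) = −0.75 ln(1 − 0.535991) = −0.75 ln(0.464009)
  = −0.75 × (-0.767851) = 0.575888 substitutions/site.

0.58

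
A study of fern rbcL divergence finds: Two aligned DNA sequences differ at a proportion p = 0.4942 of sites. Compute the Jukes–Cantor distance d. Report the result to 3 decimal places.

0.807

d = −(3/4) ln(1 − 4p/3) = −0.75 ln(1 − 0.658933) = −0.75 ln(0.341067)
  = −0.75 × (-1.075676) = 0.806757 substitutions/site.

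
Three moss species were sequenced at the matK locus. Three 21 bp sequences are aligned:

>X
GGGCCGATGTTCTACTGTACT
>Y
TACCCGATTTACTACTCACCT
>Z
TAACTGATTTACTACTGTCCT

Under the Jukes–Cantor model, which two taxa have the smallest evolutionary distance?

Y and Z

X–Y: 8/21 differ, p = 0.381, d = 0.532.
X–Z: 7/21 differ, p = 0.333, d = 0.441.
Y–Z: 4/21 differ, p = 0.190, d = 0.220.
The smallest distance is between Y and Z.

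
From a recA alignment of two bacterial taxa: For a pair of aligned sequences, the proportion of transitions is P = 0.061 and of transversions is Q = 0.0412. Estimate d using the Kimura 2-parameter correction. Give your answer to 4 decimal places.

0.1106

Under the Kimura two-parameter model, d = −½ ln(1 − 2P − Q) − ¼ ln(1 − 2Q).
1 − 2P − Q = 0.8368, giving −½ ln(0.8368) = 0.089085.
1 − 2Q = 0.9176, giving −¼ ln(0.9176) = 0.021498.
d = 0.089085 + 0.021498 = 0.110583.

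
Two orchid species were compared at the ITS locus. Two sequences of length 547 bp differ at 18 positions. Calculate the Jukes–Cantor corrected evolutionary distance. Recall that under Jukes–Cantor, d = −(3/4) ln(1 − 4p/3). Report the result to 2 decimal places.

0.03

p = 18/547 ≈ 0.032907.
d = −(3/4) ln(1 − 4p/3) = −0.75 ln(1 − 0.043876) = −0.75 ln(0.956124)
  = −0.75 × (-0.044868) = 0.033651 substitutions/site.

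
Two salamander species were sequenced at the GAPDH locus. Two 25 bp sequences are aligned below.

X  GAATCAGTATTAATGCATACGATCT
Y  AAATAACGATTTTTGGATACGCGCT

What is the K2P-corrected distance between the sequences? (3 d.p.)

0.511

Of 25 sites, 1 differences are transitions and 8 are transversions, so P = 1/25 = 0.04 and Q = 8/25 = 0.32.
Under the Kimura two-parameter model, d = −½ ln(1 − 2P − Q) − ¼ ln(1 − 2Q).
1 − 2P − Q = 0.6, giving −½ ln(0.6) = 0.255413.
1 − 2Q = 0.36, giving −¼ ln(0.36) = 0.255413.
d = 0.255413 + 0.255413 = 0.510826.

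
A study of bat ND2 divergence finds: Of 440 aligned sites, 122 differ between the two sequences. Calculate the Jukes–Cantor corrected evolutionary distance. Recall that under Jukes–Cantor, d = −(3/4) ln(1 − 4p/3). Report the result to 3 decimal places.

p = 122/440 ≈ 0.277273.
d = −(3/4) ln(1 − 4p/3) = −0.75 ln(1 − 0.369697) = −0.75 ln(0.630303)
  = −0.75 × (-0.461555) = 0.346166 substitutions/site.

0.346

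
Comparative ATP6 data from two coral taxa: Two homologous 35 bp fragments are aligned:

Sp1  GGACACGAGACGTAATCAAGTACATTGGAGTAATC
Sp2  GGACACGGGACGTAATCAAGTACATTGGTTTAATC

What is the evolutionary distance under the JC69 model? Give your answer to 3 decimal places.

0.091

The sequences differ at 3 of 35 sites (8, 29, 30), so p = 3/35 ≈ 0.085714.
d = −(3/4) ln(1 − 4p/3) = −0.75 ln(1 − 0.114285) = −0.75 ln(0.885715)
  = −0.75 × (-0.121360) = 0.091020 substitutions/site.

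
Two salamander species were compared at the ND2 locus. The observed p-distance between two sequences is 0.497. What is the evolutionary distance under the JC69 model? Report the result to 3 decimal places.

d = −(3/4) ln(1 − 4p/3) = −0.75 ln(1 − 0.662667) = −0.75 ln(0.337333)
  = −0.75 × (-1.086685) = 0.815014 substitutions/site.

0.815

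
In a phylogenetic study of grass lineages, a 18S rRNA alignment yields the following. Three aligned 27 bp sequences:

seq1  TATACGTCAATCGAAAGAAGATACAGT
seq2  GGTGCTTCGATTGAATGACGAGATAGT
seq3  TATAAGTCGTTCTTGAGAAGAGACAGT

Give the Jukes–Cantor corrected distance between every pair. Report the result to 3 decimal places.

d(seq1,seq2) = 0.511, d(seq1,seq3) = 0.318, d(seq2,seq3) = 0.770

seq1–seq2: 10/27 sites differ → p ≈ 0.37037, d = −0.75 ln(1 − 0.493827) = 0.510658 ≈ 0.511.
seq1–seq3: 7/27 sites differ → p ≈ 0.259259, d = −0.75 ln(1 − 0.345679) = 0.318118 ≈ 0.318.
seq2–seq3: 13/27 sites differ → p ≈ 0.481481, d = −0.75 ln(1 − 0.641975) = 0.770364 ≈ 0.770.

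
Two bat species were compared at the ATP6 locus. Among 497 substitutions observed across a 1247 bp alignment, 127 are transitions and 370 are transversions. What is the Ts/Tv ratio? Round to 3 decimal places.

R = 127/370 = 0.343243… ≈ 0.343 (to 3 d.p.).

0.343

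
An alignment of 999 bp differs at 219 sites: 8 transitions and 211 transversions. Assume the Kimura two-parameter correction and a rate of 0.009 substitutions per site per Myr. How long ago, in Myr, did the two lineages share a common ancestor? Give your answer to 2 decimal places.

P = 8/999 ≈ 0.008008 and Q = 211/999 ≈ 0.211211.
Under the Kimura two-parameter model, d = −½ ln(1 − 2P − Q) − ¼ ln(1 − 2Q).
1 − 2P − Q = 0.772773, giving −½ ln(0.772773) = 0.128885.
1 − 2Q = 0.577578, giving −¼ ln(0.577578) = 0.137228.
d = 0.128885 + 0.137228 = 0.266113.
Under a molecular clock d = 2μt, so t = d/(2μ) = 0.266113 / (2 × 0.009) = 14.78 Myr.

14.78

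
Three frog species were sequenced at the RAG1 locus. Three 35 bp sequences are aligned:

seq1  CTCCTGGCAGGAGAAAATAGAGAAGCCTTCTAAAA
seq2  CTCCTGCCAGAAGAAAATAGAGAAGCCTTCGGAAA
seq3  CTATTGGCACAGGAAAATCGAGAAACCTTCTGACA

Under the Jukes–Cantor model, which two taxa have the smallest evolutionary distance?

seq1 and seq2

seq1–seq2: 4/35 differ, p = 0.114, d = 0.124.
seq1–seq3: 9/35 differ, p = 0.257, d = 0.315.
seq2–seq3: 9/35 differ, p = 0.257, d = 0.315.
The smallest distance is between seq1 and seq2.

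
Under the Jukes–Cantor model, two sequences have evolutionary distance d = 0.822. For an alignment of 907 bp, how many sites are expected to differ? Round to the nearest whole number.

453

Invert JC69: p = (3/4)(1 − e^(−4d/3)) = 0.75 × (1 − e^(-1.096)) = 0.75 × (1 − 0.334205) = 0.499346.
Expected differing sites = pL ≈ 0.499346 × 907 = 452.906822 ≈ 453.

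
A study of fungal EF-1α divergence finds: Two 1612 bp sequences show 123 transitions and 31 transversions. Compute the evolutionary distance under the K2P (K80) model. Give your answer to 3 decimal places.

0.104

P = 123/1612 ≈ 0.076303 and Q = 31/1612 ≈ 0.019231.
Under the Kimura two-parameter model, d = −½ ln(1 − 2P − Q) − ¼ ln(1 − 2Q).
1 − 2P − Q = 0.828163, giving −½ ln(0.828163) = 0.094273.
1 − 2Q = 0.961538, giving −¼ ln(0.961538) = 0.009805.
d = 0.094273 + 0.009805 = 0.104078.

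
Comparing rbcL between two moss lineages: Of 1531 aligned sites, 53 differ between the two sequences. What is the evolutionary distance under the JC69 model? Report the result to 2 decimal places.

0.04

p = 53/1531 ≈ 0.034618.
d = −(3/4) ln(1 − 4p/3) = −0.75 ln(1 − 0.046157) = −0.75 ln(0.953843)
  = −0.75 × (-0.047256) = 0.035442 substitutions/site.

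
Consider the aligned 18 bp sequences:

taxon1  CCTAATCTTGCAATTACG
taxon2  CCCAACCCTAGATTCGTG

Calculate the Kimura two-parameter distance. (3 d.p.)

1.161

Of 18 sites, 7 differences are transitions and 2 are transversions, so P = 7/18 ≈ 0.388889 and Q = 2/18 ≈ 0.111111.
Under the Kimura two-parameter model, d = −½ ln(1 − 2P − Q) − ¼ ln(1 − 2Q).
1 − 2P − Q = 0.111111, giving −½ ln(0.111111) = 1.098613.
1 − 2Q = 0.777778, giving −¼ ln(0.777778) = 0.062829.
d = 1.098613 + 0.062829 = 1.161442.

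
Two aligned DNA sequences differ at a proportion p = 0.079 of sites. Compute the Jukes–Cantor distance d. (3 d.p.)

d = −(3/4) ln(1 − 4p/3) = −0.75 ln(1 − 0.105333) = −0.75 ln(0.894667)
  = −0.75 × (-0.111304) = 0.083478 substitutions/site.

0.083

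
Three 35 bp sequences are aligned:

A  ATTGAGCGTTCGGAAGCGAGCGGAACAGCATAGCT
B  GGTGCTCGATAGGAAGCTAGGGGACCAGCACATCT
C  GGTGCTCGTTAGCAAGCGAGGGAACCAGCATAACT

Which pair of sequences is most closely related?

A–B: 11/35 differ, p = 0.314, d = 0.407.
A–C: 10/35 differ, p = 0.286, d = 0.360.
B–C: 6/35 differ, p = 0.171, d = 0.195.
The smallest distance is between B and C.

B and C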